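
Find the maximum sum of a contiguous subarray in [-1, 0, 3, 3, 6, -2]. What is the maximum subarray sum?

Using Kadane's algorithm on [-1, 0, 3, 3, 6, -2]:

Scanning through the array:
Position 1 (value 0): max_ending_here = 0, max_so_far = 0
Position 2 (value 3): max_ending_here = 3, max_so_far = 3
Position 3 (value 3): max_ending_here = 6, max_so_far = 6
Position 4 (value 6): max_ending_here = 12, max_so_far = 12
Position 5 (value -2): max_ending_here = 10, max_so_far = 12

Maximum subarray: [0, 3, 3, 6]
Maximum sum: 12

The maximum subarray is [0, 3, 3, 6] with sum 12. This subarray runs from index 1 to index 4.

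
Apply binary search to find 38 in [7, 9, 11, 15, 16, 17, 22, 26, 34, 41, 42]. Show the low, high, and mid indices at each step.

Binary search for 38 in [7, 9, 11, 15, 16, 17, 22, 26, 34, 41, 42]:

lo=0, hi=10, mid=5, arr[mid]=17 -> 17 < 38, search right half
lo=6, hi=10, mid=8, arr[mid]=34 -> 34 < 38, search right half
lo=9, hi=10, mid=9, arr[mid]=41 -> 41 > 38, search left half
lo=9 > hi=8, target 38 not found

Binary search determines that 38 is not in the array after 3 comparisons. The search space was exhausted without finding the target.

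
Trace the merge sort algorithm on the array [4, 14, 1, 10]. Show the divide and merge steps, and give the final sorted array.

Merge sort trace:

Split: [4, 14, 1, 10] -> [4, 14] and [1, 10]
  Split: [4, 14] -> [4] and [14]
  Merge: [4] + [14] -> [4, 14]
  Split: [1, 10] -> [1] and [10]
  Merge: [1] + [10] -> [1, 10]
Merge: [4, 14] + [1, 10] -> [1, 4, 10, 14]

Final sorted array: [1, 4, 10, 14]

The merge sort proceeds by recursively splitting the array and merging sorted halves.
After all merges, the sorted array is [1, 4, 10, 14].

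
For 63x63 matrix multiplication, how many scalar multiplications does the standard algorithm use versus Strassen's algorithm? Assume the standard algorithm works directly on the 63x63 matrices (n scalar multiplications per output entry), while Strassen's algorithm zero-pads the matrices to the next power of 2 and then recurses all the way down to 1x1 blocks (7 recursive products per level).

Matrix multiplication for 63x63 matrices:

Strassen's algorithm requires power-of-2 dimensions. Pad 63x63 to 64x64 (next power of 2).

Standard algorithm: 63^3 = 250047 multiplications
Strassen's algorithm: 7^(log2(64)) = 7^6 = 117649 multiplications
Savings: 250047 - 117649 = 132398 multiplications

Standard: 250047 multiplications (63^3). Strassen: 117649 multiplications (7^6, after padding to 64x64). Strassen reduces 8 recursive multiplications to 7 at each level.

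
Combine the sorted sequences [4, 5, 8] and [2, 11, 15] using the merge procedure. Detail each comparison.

Merging process:

Compare 4 vs 2: take 2 from right. Merged: [2]
Compare 4 vs 11: take 4 from left. Merged: [2, 4]
Compare 5 vs 11: take 5 from left. Merged: [2, 4, 5]
Compare 8 vs 11: take 8 from left. Merged: [2, 4, 5, 8]
Append remaining from right: [11, 15]. Merged: [2, 4, 5, 8, 11, 15]

Final merged array: [2, 4, 5, 8, 11, 15]
Total comparisons: 4

The merged array is [2, 4, 5, 8, 11, 15], requiring 4 comparisons. The merge step runs in O(n) time where n is the total number of elements.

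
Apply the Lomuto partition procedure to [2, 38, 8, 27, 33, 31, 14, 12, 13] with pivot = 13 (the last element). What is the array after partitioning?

Lomuto partition with pivot = 13:

Initial array: [2, 38, 8, 27, 33, 31, 14, 12, 13]

arr[0]=2 <= 13: swap with position 0, array becomes [2, 38, 8, 27, 33, 31, 14, 12, 13]
arr[1]=38 > 13: no swap
arr[2]=8 <= 13: swap with position 1, array becomes [2, 8, 38, 27, 33, 31, 14, 12, 13]
arr[3]=27 > 13: no swap
arr[4]=33 > 13: no swap
arr[5]=31 > 13: no swap
arr[6]=14 > 13: no swap
arr[7]=12 <= 13: swap with position 2, array becomes [2, 8, 12, 27, 33, 31, 14, 38, 13]

Place pivot at position 3: [2, 8, 12, 13, 33, 31, 14, 38, 27]
Pivot position: 3

After partitioning with pivot 13, the array becomes [2, 8, 12, 13, 33, 31, 14, 38, 27]. The pivot is placed at index 3. All elements to the left of the pivot are <= 13, and all elements to the right are > 13.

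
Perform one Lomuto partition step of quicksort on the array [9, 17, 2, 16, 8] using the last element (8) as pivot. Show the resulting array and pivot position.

Lomuto partition with pivot = 8:

Initial array: [9, 17, 2, 16, 8]

arr[0]=9 > 8: no swap
arr[1]=17 > 8: no swap
arr[2]=2 <= 8: swap with position 0, array becomes [2, 17, 9, 16, 8]
arr[3]=16 > 8: no swap

Place pivot at position 1: [2, 8, 9, 16, 17]
Pivot position: 1

After partitioning with pivot 8, the array becomes [2, 8, 9, 16, 17]. The pivot is placed at index 1. All elements to the left of the pivot are <= 8, and all elements to the right are > 8.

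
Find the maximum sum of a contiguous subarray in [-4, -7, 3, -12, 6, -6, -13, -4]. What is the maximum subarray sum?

Using Kadane's algorithm on [-4, -7, 3, -12, 6, -6, -13, -4]:

Scanning through the array:
Position 1 (value -7): max_ending_here = -7, max_so_far = -4
Position 2 (value 3): max_ending_here = 3, max_so_far = 3
Position 3 (value -12): max_ending_here = -9, max_so_far = 3
Position 4 (value 6): max_ending_here = 6, max_so_far = 6
Position 5 (value -6): max_ending_here = 0, max_so_far = 6
Position 6 (value -13): max_ending_here = -13, max_so_far = 6
Position 7 (value -4): max_ending_here = -4, max_so_far = 6

Maximum subarray: [6]
Maximum sum: 6

The maximum subarray is [6] with sum 6. This subarray runs from index 4 to index 4.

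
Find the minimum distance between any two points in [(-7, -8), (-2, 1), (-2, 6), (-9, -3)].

Computing all pairwise distances among 4 points:

d((-7, -8), (-2, 1)) = 10.2956
d((-7, -8), (-2, 6)) = 14.8661
d((-7, -8), (-9, -3)) = 5.3852
d((-2, 1), (-2, 6)) = 5.0 <-- minimum
d((-2, 1), (-9, -3)) = 8.0623
d((-2, 6), (-9, -3)) = 11.4018

Closest pair: (-2, 1) and (-2, 6) with distance 5.0

The closest pair is (-2, 1) and (-2, 6) with Euclidean distance 5.0. For 4 points, brute-force pairwise comparison is shown above. For large n, the divide-and-conquer algorithm (sort by x, recurse on halves, check the dividing strip) achieves O(n log n).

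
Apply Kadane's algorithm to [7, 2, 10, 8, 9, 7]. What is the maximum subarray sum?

Using Kadane's algorithm on [7, 2, 10, 8, 9, 7]:

Scanning through the array:
Position 1 (value 2): max_ending_here = 9, max_so_far = 9
Position 2 (value 10): max_ending_here = 19, max_so_far = 19
Position 3 (value 8): max_ending_here = 27, max_so_far = 27
Position 4 (value 9): max_ending_here = 36, max_so_far = 36
Position 5 (value 7): max_ending_here = 43, max_so_far = 43

Maximum subarray: [7, 2, 10, 8, 9, 7]
Maximum sum: 43

The maximum subarray is [7, 2, 10, 8, 9, 7] with sum 43. This subarray runs from index 0 to index 5.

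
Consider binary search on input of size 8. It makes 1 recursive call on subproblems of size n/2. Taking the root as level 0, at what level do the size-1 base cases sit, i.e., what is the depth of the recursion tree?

For divide and conquer with division factor 2:

Problem sizes at each level:
Level 0: 8
Level 1: 4
Level 2: 2
Level 3: 1

The root is level 0 and the size-1 base case is level 3 (the tree spans levels 0 through 3, i.e. 4 levels counting the root), so the depth is the number of divisions: log_2(8) = 3

The recursion tree depth is log_2(8) = 3. At each level, the problem size is divided by 2, so it takes 3 divisions to reduce to a base case of size 1. The algorithm makes 1 recursive call at each level.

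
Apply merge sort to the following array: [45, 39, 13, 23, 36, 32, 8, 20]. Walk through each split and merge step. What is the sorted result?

Merge sort trace:

Split: [45, 39, 13, 23, 36, 32, 8, 20] -> [45, 39, 13, 23] and [36, 32, 8, 20]
  Split: [45, 39, 13, 23] -> [45, 39] and [13, 23]
    Split: [45, 39] -> [45] and [39]
    Merge: [45] + [39] -> [39, 45]
    Split: [13, 23] -> [13] and [23]
    Merge: [13] + [23] -> [13, 23]
  Merge: [39, 45] + [13, 23] -> [13, 23, 39, 45]
  Split: [36, 32, 8, 20] -> [36, 32] and [8, 20]
    Split: [36, 32] -> [36] and [32]
    Merge: [36] + [32] -> [32, 36]
    Split: [8, 20] -> [8] and [20]
    Merge: [8] + [20] -> [8, 20]
  Merge: [32, 36] + [8, 20] -> [8, 20, 32, 36]
Merge: [13, 23, 39, 45] + [8, 20, 32, 36] -> [8, 13, 20, 23, 32, 36, 39, 45]

Final sorted array: [8, 13, 20, 23, 32, 36, 39, 45]

The merge sort proceeds by recursively splitting the array and merging sorted halves.
After all merges, the sorted array is [8, 13, 20, 23, 32, 36, 39, 45].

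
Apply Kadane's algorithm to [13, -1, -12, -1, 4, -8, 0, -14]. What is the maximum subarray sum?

Using Kadane's algorithm on [13, -1, -12, -1, 4, -8, 0, -14]:

Scanning through the array:
Position 1 (value -1): max_ending_here = 12, max_so_far = 13
Position 2 (value -12): max_ending_here = 0, max_so_far = 13
Position 3 (value -1): max_ending_here = -1, max_so_far = 13
Position 4 (value 4): max_ending_here = 4, max_so_far = 13
Position 5 (value -8): max_ending_here = -4, max_so_far = 13
Position 6 (value 0): max_ending_here = 0, max_so_far = 13
Position 7 (value -14): max_ending_here = -14, max_so_far = 13

Maximum subarray: [13]
Maximum sum: 13

The maximum subarray is [13] with sum 13. This subarray runs from index 0 to index 0.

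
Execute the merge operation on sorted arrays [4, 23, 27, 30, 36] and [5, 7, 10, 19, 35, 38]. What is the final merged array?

Merging process:

Compare 4 vs 5: take 4 from left. Merged: [4]
Compare 23 vs 5: take 5 from right. Merged: [4, 5]
Compare 23 vs 7: take 7 from right. Merged: [4, 5, 7]
Compare 23 vs 10: take 10 from right. Merged: [4, 5, 7, 10]
Compare 23 vs 19: take 19 from right. Merged: [4, 5, 7, 10, 19]
Compare 23 vs 35: take 23 from left. Merged: [4, 5, 7, 10, 19, 23]
Compare 27 vs 35: take 27 from left. Merged: [4, 5, 7, 10, 19, 23, 27]
Compare 30 vs 35: take 30 from left. Merged: [4, 5, 7, 10, 19, 23, 27, 30]
Compare 36 vs 35: take 35 from right. Merged: [4, 5, 7, 10, 19, 23, 27, 30, 35]
Compare 36 vs 38: take 36 from left. Merged: [4, 5, 7, 10, 19, 23, 27, 30, 35, 36]
Append remaining from right: [38]. Merged: [4, 5, 7, 10, 19, 23, 27, 30, 35, 36, 38]

Final merged array: [4, 5, 7, 10, 19, 23, 27, 30, 35, 36, 38]
Total comparisons: 10

The merged array is [4, 5, 7, 10, 19, 23, 27, 30, 35, 36, 38], requiring 10 comparisons. The merge step runs in O(n) time where n is the total number of elements.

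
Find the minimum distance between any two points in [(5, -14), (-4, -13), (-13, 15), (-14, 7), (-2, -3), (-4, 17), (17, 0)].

Computing all pairwise distances among 7 points:

d((5, -14), (-4, -13)) = 9.0554
d((5, -14), (-13, 15)) = 34.1321
d((5, -14), (-14, 7)) = 28.3196
d((5, -14), (-2, -3)) = 13.0384
d((5, -14), (-4, 17)) = 32.28
d((5, -14), (17, 0)) = 18.4391
d((-4, -13), (-13, 15)) = 29.4109
d((-4, -13), (-14, 7)) = 22.3607
d((-4, -13), (-2, -3)) = 10.198
d((-4, -13), (-4, 17)) = 30.0
d((-4, -13), (17, 0)) = 24.6982
d((-13, 15), (-14, 7)) = 8.0623 <-- minimum
d((-13, 15), (-2, -3)) = 21.095
d((-13, 15), (-4, 17)) = 9.2195
d((-13, 15), (17, 0)) = 33.541
d((-14, 7), (-2, -3)) = 15.6205
d((-14, 7), (-4, 17)) = 14.1421
d((-14, 7), (17, 0)) = 31.7805
d((-2, -3), (-4, 17)) = 20.0998
d((-2, -3), (17, 0)) = 19.2354
d((-4, 17), (17, 0)) = 27.0185

Closest pair: (-13, 15) and (-14, 7) with distance 8.0623

The closest pair is (-13, 15) and (-14, 7) with Euclidean distance 8.0623. For 7 points, brute-force pairwise comparison is shown above. For large n, the divide-and-conquer algorithm (sort by x, recurse on halves, check the dividing strip) achieves O(n log n).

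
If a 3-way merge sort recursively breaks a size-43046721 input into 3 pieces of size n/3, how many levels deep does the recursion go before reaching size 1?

For divide and conquer with division factor 3:

Problem sizes at each level:
Level 0: 43046721
Level 1: 14348907
Level 2: 4782969
Level 3: 1594323
Level 4: 531441
Level 5: 177147
Level 6: 59049
Level 7: 19683
Level 8: 6561
Level 9: 2187
Level 10: 729
Level 11: 243
Level 12: 81
Level 13: 27
Level 14: 9
Level 15: 3
Level 16: 1

The root is level 0 and the size-1 base case is level 16 (the tree spans levels 0 through 16, i.e. 17 levels counting the root), so the depth is the number of divisions: log_3(43046721) = 16

The recursion tree depth is log_3(43046721) = 16. At each level, the problem size is divided by 3, so it takes 16 divisions to reduce to a base case of size 1. The algorithm makes 3 recursive calls at each level.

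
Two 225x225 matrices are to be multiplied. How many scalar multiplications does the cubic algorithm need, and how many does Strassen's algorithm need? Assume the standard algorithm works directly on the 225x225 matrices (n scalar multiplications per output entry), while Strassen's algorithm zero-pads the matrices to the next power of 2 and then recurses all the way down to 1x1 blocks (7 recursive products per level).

Matrix multiplication for 225x225 matrices:

Strassen's algorithm requires power-of-2 dimensions. Pad 225x225 to 256x256 (next power of 2).

Standard algorithm: 225^3 = 11390625 multiplications
Strassen's algorithm: 7^(log2(256)) = 7^8 = 5764801 multiplications
Savings: 11390625 - 5764801 = 5625824 multiplications

Standard: 11390625 multiplications (225^3). Strassen: 5764801 multiplications (7^8, after padding to 256x256). Strassen reduces 8 recursive multiplications to 7 at each level.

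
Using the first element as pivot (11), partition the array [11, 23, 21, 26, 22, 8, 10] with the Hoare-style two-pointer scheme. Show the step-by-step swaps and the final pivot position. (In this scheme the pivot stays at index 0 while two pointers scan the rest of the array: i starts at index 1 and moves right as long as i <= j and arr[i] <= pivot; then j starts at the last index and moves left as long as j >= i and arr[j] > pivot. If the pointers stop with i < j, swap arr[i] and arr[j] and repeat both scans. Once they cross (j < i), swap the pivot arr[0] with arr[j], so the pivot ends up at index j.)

Hoare-style two-pointer partition with pivot = 11:

Initial array: [11, 23, 21, 26, 22, 8, 10]

Pointers start at i = 1, j = 6.
i stops at index 1 (arr[1]=23 > 11), j stops at index 6 (arr[6]=10 <= 11): swap arr[1] and arr[6], array becomes [11, 10, 21, 26, 22, 8, 23]
i stops at index 2 (arr[2]=21 > 11), j stops at index 5 (arr[5]=8 <= 11): swap arr[2] and arr[5], array becomes [11, 10, 8, 26, 22, 21, 23]
i ends at 3, j ends at 2: the pointers have crossed (j < i), so scanning stops.

Swap pivot arr[0] with arr[2] to place pivot at position 2: [8, 10, 11, 26, 22, 21, 23]
Pivot position: 2

After partitioning with pivot 11, the array becomes [8, 10, 11, 26, 22, 21, 23]. The pivot is placed at index 2. All elements to the left of the pivot are <= 11, and all elements to the right are > 11.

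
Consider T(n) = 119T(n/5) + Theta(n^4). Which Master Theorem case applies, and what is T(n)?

Master Theorem for T(n) = 119T(n/5) + O(n^4):

a = 119, b = 5, c = 4
log_b(a) = log_5(119) = 2.9694

Case 3: c = 4 > log_5(119) = 2.9694
T(n) = O(n^4) = O(n^4)

For T(n) = 119T(n/5) + O(n^4): log_5(119) = 2.9694. This is Case 3 of the Master Theorem (c > log_b(a), work dominated by root), giving O(n^4).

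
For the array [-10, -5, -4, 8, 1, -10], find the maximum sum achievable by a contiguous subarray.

Using Kadane's algorithm on [-10, -5, -4, 8, 1, -10]:

Scanning through the array:
Position 1 (value -5): max_ending_here = -5, max_so_far = -5
Position 2 (value -4): max_ending_here = -4, max_so_far = -4
Position 3 (value 8): max_ending_here = 8, max_so_far = 8
Position 4 (value 1): max_ending_here = 9, max_so_far = 9
Position 5 (value -10): max_ending_here = -1, max_so_far = 9

Maximum subarray: [8, 1]
Maximum sum: 9

The maximum subarray is [8, 1] with sum 9. This subarray runs from index 3 to index 4.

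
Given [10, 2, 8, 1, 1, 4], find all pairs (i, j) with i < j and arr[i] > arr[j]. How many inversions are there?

Finding inversions in [10, 2, 8, 1, 1, 4]:

(0, 1): arr[0]=10 > arr[1]=2
(0, 2): arr[0]=10 > arr[2]=8
(0, 3): arr[0]=10 > arr[3]=1
(0, 4): arr[0]=10 > arr[4]=1
(0, 5): arr[0]=10 > arr[5]=4
(1, 3): arr[1]=2 > arr[3]=1
(1, 4): arr[1]=2 > arr[4]=1
(2, 3): arr[2]=8 > arr[3]=1
(2, 4): arr[2]=8 > arr[4]=1
(2, 5): arr[2]=8 > arr[5]=4

Total inversions: 10

The array has 10 inversion(s): (0,1), (0,2), (0,3), (0,4), (0,5), (1,3), (1,4), (2,3), (2,4), (2,5). Each pair (i,j) satisfies i < j and arr[i] > arr[j].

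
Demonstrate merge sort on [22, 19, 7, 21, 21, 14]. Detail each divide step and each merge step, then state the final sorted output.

Merge sort trace:

Split: [22, 19, 7, 21, 21, 14] -> [22, 19, 7] and [21, 21, 14]
  Split: [22, 19, 7] -> [22] and [19, 7]
    Split: [19, 7] -> [19] and [7]
    Merge: [19] + [7] -> [7, 19]
  Merge: [22] + [7, 19] -> [7, 19, 22]
  Split: [21, 21, 14] -> [21] and [21, 14]
    Split: [21, 14] -> [21] and [14]
    Merge: [21] + [14] -> [14, 21]
  Merge: [21] + [14, 21] -> [14, 21, 21]
Merge: [7, 19, 22] + [14, 21, 21] -> [7, 14, 19, 21, 21, 22]

Final sorted array: [7, 14, 19, 21, 21, 22]

The merge sort proceeds by recursively splitting the array and merging sorted halves.
After all merges, the sorted array is [7, 14, 19, 21, 21, 22].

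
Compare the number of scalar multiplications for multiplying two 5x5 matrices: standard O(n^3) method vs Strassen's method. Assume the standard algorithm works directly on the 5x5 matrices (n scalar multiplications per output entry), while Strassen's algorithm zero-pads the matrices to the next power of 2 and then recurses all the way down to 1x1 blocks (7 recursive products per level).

Matrix multiplication for 5x5 matrices:

Strassen's algorithm requires power-of-2 dimensions. Pad 5x5 to 8x8 (next power of 2).

Standard algorithm: 5^3 = 125 multiplications
Strassen's algorithm: 7^(log2(8)) = 7^3 = 343 multiplications
Difference: 125 - 343 = -218 (Strassen uses MORE here due to padding overhead — for small or just-over-power-of-2 n, padding can outweigh the per-level savings)

Standard: 125 multiplications (5^3). Strassen: 343 multiplications (7^3, after padding to 8x8). Strassen reduces 8 recursive multiplications to 7 at each level.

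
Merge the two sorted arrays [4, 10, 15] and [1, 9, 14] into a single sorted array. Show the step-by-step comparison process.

Merging process:

Compare 4 vs 1: take 1 from right. Merged: [1]
Compare 4 vs 9: take 4 from left. Merged: [1, 4]
Compare 10 vs 9: take 9 from right. Merged: [1, 4, 9]
Compare 10 vs 14: take 10 from left. Merged: [1, 4, 9, 10]
Compare 15 vs 14: take 14 from right. Merged: [1, 4, 9, 10, 14]
Append remaining from left: [15]. Merged: [1, 4, 9, 10, 14, 15]

Final merged array: [1, 4, 9, 10, 14, 15]
Total comparisons: 5

The merged array is [1, 4, 9, 10, 14, 15], requiring 5 comparisons. The merge step runs in O(n) time where n is the total number of elements.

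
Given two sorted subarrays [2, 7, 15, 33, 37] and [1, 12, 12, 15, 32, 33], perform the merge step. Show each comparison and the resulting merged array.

Merging process:

Compare 2 vs 1: take 1 from right. Merged: [1]
Compare 2 vs 12: take 2 from left. Merged: [1, 2]
Compare 7 vs 12: take 7 from left. Merged: [1, 2, 7]
Compare 15 vs 12: take 12 from right. Merged: [1, 2, 7, 12]
Compare 15 vs 12: take 12 from right. Merged: [1, 2, 7, 12, 12]
Compare 15 vs 15: take 15 from left. Merged: [1, 2, 7, 12, 12, 15]
Compare 33 vs 15: take 15 from right. Merged: [1, 2, 7, 12, 12, 15, 15]
Compare 33 vs 32: take 32 from right. Merged: [1, 2, 7, 12, 12, 15, 15, 32]
Compare 33 vs 33: take 33 from left. Merged: [1, 2, 7, 12, 12, 15, 15, 32, 33]
Compare 37 vs 33: take 33 from right. Merged: [1, 2, 7, 12, 12, 15, 15, 32, 33, 33]
Append remaining from left: [37]. Merged: [1, 2, 7, 12, 12, 15, 15, 32, 33, 33, 37]

Final merged array: [1, 2, 7, 12, 12, 15, 15, 32, 33, 33, 37]
Total comparisons: 10

The merged array is [1, 2, 7, 12, 12, 15, 15, 32, 33, 33, 37], requiring 10 comparisons. The merge step runs in O(n) time where n is the total number of elements.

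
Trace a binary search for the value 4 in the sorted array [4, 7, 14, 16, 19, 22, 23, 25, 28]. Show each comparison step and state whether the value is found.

Binary search for 4 in [4, 7, 14, 16, 19, 22, 23, 25, 28]:

lo=0, hi=8, mid=4, arr[mid]=19 -> 19 > 4, search left half
lo=0, hi=3, mid=1, arr[mid]=7 -> 7 > 4, search left half
lo=0, hi=0, mid=0, arr[mid]=4 -> Found target at index 0!

Binary search finds 4 at index 0 after 3 comparisons. The search repeatedly halves the search space by comparing with the middle element.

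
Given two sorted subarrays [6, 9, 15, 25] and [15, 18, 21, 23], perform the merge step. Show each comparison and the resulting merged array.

Merging process:

Compare 6 vs 15: take 6 from left. Merged: [6]
Compare 9 vs 15: take 9 from left. Merged: [6, 9]
Compare 15 vs 15: take 15 from left. Merged: [6, 9, 15]
Compare 25 vs 15: take 15 from right. Merged: [6, 9, 15, 15]
Compare 25 vs 18: take 18 from right. Merged: [6, 9, 15, 15, 18]
Compare 25 vs 21: take 21 from right. Merged: [6, 9, 15, 15, 18, 21]
Compare 25 vs 23: take 23 from right. Merged: [6, 9, 15, 15, 18, 21, 23]
Append remaining from left: [25]. Merged: [6, 9, 15, 15, 18, 21, 23, 25]

Final merged array: [6, 9, 15, 15, 18, 21, 23, 25]
Total comparisons: 7

The merged array is [6, 9, 15, 15, 18, 21, 23, 25], requiring 7 comparisons. The merge step runs in O(n) time where n is the total number of elements.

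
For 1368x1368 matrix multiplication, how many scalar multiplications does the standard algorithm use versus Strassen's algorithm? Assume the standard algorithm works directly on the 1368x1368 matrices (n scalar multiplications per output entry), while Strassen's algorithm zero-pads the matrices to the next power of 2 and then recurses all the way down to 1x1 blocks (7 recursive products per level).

Matrix multiplication for 1368x1368 matrices:

Strassen's algorithm requires power-of-2 dimensions. Pad 1368x1368 to 2048x2048 (next power of 2).

Standard algorithm: 1368^3 = 2560108032 multiplications
Strassen's algorithm: 7^(log2(2048)) = 7^11 = 1977326743 multiplications
Savings: 2560108032 - 1977326743 = 582781289 multiplications

Standard: 2560108032 multiplications (1368^3). Strassen: 1977326743 multiplications (7^11, after padding to 2048x2048). Strassen reduces 8 recursive multiplications to 7 at each level.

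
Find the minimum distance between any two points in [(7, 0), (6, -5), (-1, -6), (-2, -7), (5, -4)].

Computing all pairwise distances among 5 points:

d((7, 0), (6, -5)) = 5.099
d((7, 0), (-1, -6)) = 10.0
d((7, 0), (-2, -7)) = 11.4018
d((7, 0), (5, -4)) = 4.4721
d((6, -5), (-1, -6)) = 7.0711
d((6, -5), (-2, -7)) = 8.2462
d((6, -5), (5, -4)) = 1.4142 <-- minimum
d((-1, -6), (-2, -7)) = 1.4142 <-- minimum
d((-1, -6), (5, -4)) = 6.3246
d((-2, -7), (5, -4)) = 7.6158

Minimum distance: 1.4142 (tie among 2 pairs: (6, -5) and (5, -4); (-1, -6) and (-2, -7))

The minimum Euclidean distance is 1.4142. There is a tie: 2 pairs achieve this minimum — (6, -5) and (5, -4); (-1, -6) and (-2, -7). Any of these is a valid closest pair. For 5 points, brute-force pairwise comparison is shown above. For large n, the divide-and-conquer algorithm (sort by x, recurse on halves, check the dividing strip) achieves O(n log n).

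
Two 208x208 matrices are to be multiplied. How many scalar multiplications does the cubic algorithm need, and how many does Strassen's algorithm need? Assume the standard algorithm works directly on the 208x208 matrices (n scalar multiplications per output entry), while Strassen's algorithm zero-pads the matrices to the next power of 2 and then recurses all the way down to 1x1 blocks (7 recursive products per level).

Matrix multiplication for 208x208 matrices:

Strassen's algorithm requires power-of-2 dimensions. Pad 208x208 to 256x256 (next power of 2).

Standard algorithm: 208^3 = 8998912 multiplications
Strassen's algorithm: 7^(log2(256)) = 7^8 = 5764801 multiplications
Savings: 8998912 - 5764801 = 3234111 multiplications

Standard: 8998912 multiplications (208^3). Strassen: 5764801 multiplications (7^8, after padding to 256x256). Strassen reduces 8 recursive multiplications to 7 at each level.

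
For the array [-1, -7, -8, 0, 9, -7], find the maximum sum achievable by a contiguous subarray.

Using Kadane's algorithm on [-1, -7, -8, 0, 9, -7]:

Scanning through the array:
Position 1 (value -7): max_ending_here = -7, max_so_far = -1
Position 2 (value -8): max_ending_here = -8, max_so_far = -1
Position 3 (value 0): max_ending_here = 0, max_so_far = 0
Position 4 (value 9): max_ending_here = 9, max_so_far = 9
Position 5 (value -7): max_ending_here = 2, max_so_far = 9

Maximum subarray: [0, 9]
Maximum sum: 9

The maximum subarray is [0, 9] with sum 9. This subarray runs from index 3 to index 4.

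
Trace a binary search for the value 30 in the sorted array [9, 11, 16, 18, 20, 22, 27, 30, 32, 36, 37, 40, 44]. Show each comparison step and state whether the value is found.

Binary search for 30 in [9, 11, 16, 18, 20, 22, 27, 30, 32, 36, 37, 40, 44]:

lo=0, hi=12, mid=6, arr[mid]=27 -> 27 < 30, search right half
lo=7, hi=12, mid=9, arr[mid]=36 -> 36 > 30, search left half
lo=7, hi=8, mid=7, arr[mid]=30 -> Found target at index 7!

Binary search finds 30 at index 7 after 3 comparisons. The search repeatedly halves the search space by comparing with the middle element.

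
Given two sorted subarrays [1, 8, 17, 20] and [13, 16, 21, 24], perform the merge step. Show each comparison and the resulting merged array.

Merging process:

Compare 1 vs 13: take 1 from left. Merged: [1]
Compare 8 vs 13: take 8 from left. Merged: [1, 8]
Compare 17 vs 13: take 13 from right. Merged: [1, 8, 13]
Compare 17 vs 16: take 16 from right. Merged: [1, 8, 13, 16]
Compare 17 vs 21: take 17 from left. Merged: [1, 8, 13, 16, 17]
Compare 20 vs 21: take 20 from left. Merged: [1, 8, 13, 16, 17, 20]
Append remaining from right: [21, 24]. Merged: [1, 8, 13, 16, 17, 20, 21, 24]

Final merged array: [1, 8, 13, 16, 17, 20, 21, 24]
Total comparisons: 6

The merged array is [1, 8, 13, 16, 17, 20, 21, 24], requiring 6 comparisons. The merge step runs in O(n) time where n is the total number of elements.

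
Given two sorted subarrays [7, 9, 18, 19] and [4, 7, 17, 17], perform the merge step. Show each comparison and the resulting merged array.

Merging process:

Compare 7 vs 4: take 4 from right. Merged: [4]
Compare 7 vs 7: take 7 from left. Merged: [4, 7]
Compare 9 vs 7: take 7 from right. Merged: [4, 7, 7]
Compare 9 vs 17: take 9 from left. Merged: [4, 7, 7, 9]
Compare 18 vs 17: take 17 from right. Merged: [4, 7, 7, 9, 17]
Compare 18 vs 17: take 17 from right. Merged: [4, 7, 7, 9, 17, 17]
Append remaining from left: [18, 19]. Merged: [4, 7, 7, 9, 17, 17, 18, 19]

Final merged array: [4, 7, 7, 9, 17, 17, 18, 19]
Total comparisons: 6

The merged array is [4, 7, 7, 9, 17, 17, 18, 19], requiring 6 comparisons. The merge step runs in O(n) time where n is the total number of elements.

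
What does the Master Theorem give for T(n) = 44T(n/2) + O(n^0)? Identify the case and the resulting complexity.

Master Theorem for T(n) = 44T(n/2) + O(n^0):

a = 44, b = 2, c = 0
log_b(a) = log_2(44) = 5.4594

Case 1: c = 0 < log_2(44) = 5.4594
T(n) = O(n^(log_2 44))

For T(n) = 44T(n/2) + O(n^0): log_2(44) = 5.4594. This is Case 1 of the Master Theorem (c < log_b(a), work dominated by leaves), giving O(n^(log_2 44)).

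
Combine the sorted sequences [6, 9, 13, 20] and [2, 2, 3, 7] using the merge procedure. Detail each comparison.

Merging process:

Compare 6 vs 2: take 2 from right. Merged: [2]
Compare 6 vs 2: take 2 from right. Merged: [2, 2]
Compare 6 vs 3: take 3 from right. Merged: [2, 2, 3]
Compare 6 vs 7: take 6 from left. Merged: [2, 2, 3, 6]
Compare 9 vs 7: take 7 from right. Merged: [2, 2, 3, 6, 7]
Append remaining from left: [9, 13, 20]. Merged: [2, 2, 3, 6, 7, 9, 13, 20]

Final merged array: [2, 2, 3, 6, 7, 9, 13, 20]
Total comparisons: 5

The merged array is [2, 2, 3, 6, 7, 9, 13, 20], requiring 5 comparisons. The merge step runs in O(n) time where n is the total number of elements.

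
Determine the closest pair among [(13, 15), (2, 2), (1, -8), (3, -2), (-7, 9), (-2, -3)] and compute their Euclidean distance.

Computing all pairwise distances among 6 points:

d((13, 15), (2, 2)) = 17.0294
d((13, 15), (1, -8)) = 25.9422
d((13, 15), (3, -2)) = 19.7231
d((13, 15), (-7, 9)) = 20.8806
d((13, 15), (-2, -3)) = 23.4307
d((2, 2), (1, -8)) = 10.0499
d((2, 2), (3, -2)) = 4.1231 <-- minimum
d((2, 2), (-7, 9)) = 11.4018
d((2, 2), (-2, -3)) = 6.4031
d((1, -8), (3, -2)) = 6.3246
d((1, -8), (-7, 9)) = 18.7883
d((1, -8), (-2, -3)) = 5.831
d((3, -2), (-7, 9)) = 14.8661
d((3, -2), (-2, -3)) = 5.099
d((-7, 9), (-2, -3)) = 13.0

Closest pair: (2, 2) and (3, -2) with distance 4.1231

The closest pair is (2, 2) and (3, -2) with Euclidean distance 4.1231. For 6 points, brute-force pairwise comparison is shown above. For large n, the divide-and-conquer algorithm (sort by x, recurse on halves, check the dividing strip) achieves O(n log n).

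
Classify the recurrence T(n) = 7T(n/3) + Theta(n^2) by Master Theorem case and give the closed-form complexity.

Master Theorem for T(n) = 7T(n/3) + O(n^2):

a = 7, b = 3, c = 2
log_b(a) = log_3(7) = 1.7712

Case 3: c = 2 > log_3(7) = 1.7712
T(n) = O(n^2) = O(n^2)

For T(n) = 7T(n/3) + O(n^2): log_3(7) = 1.7712. This is Case 3 of the Master Theorem (c > log_b(a), work dominated by root), giving O(n^2).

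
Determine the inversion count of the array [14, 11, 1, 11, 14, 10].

Finding inversions in [14, 11, 1, 11, 14, 10]:

(0, 1): arr[0]=14 > arr[1]=11
(0, 2): arr[0]=14 > arr[2]=1
(0, 3): arr[0]=14 > arr[3]=11
(0, 5): arr[0]=14 > arr[5]=10
(1, 2): arr[1]=11 > arr[2]=1
(1, 5): arr[1]=11 > arr[5]=10
(3, 5): arr[3]=11 > arr[5]=10
(4, 5): arr[4]=14 > arr[5]=10

Total inversions: 8

The array has 8 inversion(s): (0,1), (0,2), (0,3), (0,5), (1,2), (1,5), (3,5), (4,5). Each pair (i,j) satisfies i < j and arr[i] > arr[j].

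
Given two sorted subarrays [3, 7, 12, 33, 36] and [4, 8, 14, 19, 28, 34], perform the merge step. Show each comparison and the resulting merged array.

Merging process:

Compare 3 vs 4: take 3 from left. Merged: [3]
Compare 7 vs 4: take 4 from right. Merged: [3, 4]
Compare 7 vs 8: take 7 from left. Merged: [3, 4, 7]
Compare 12 vs 8: take 8 from right. Merged: [3, 4, 7, 8]
Compare 12 vs 14: take 12 from left. Merged: [3, 4, 7, 8, 12]
Compare 33 vs 14: take 14 from right. Merged: [3, 4, 7, 8, 12, 14]
Compare 33 vs 19: take 19 from right. Merged: [3, 4, 7, 8, 12, 14, 19]
Compare 33 vs 28: take 28 from right. Merged: [3, 4, 7, 8, 12, 14, 19, 28]
Compare 33 vs 34: take 33 from left. Merged: [3, 4, 7, 8, 12, 14, 19, 28, 33]
Compare 36 vs 34: take 34 from right. Merged: [3, 4, 7, 8, 12, 14, 19, 28, 33, 34]
Append remaining from left: [36]. Merged: [3, 4, 7, 8, 12, 14, 19, 28, 33, 34, 36]

Final merged array: [3, 4, 7, 8, 12, 14, 19, 28, 33, 34, 36]
Total comparisons: 10

The merged array is [3, 4, 7, 8, 12, 14, 19, 28, 33, 34, 36], requiring 10 comparisons. The merge step runs in O(n) time where n is the total number of elements.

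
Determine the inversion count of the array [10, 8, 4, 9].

Finding inversions in [10, 8, 4, 9]:

(0, 1): arr[0]=10 > arr[1]=8
(0, 2): arr[0]=10 > arr[2]=4
(0, 3): arr[0]=10 > arr[3]=9
(1, 2): arr[1]=8 > arr[2]=4

Total inversions: 4

The array has 4 inversion(s): (0,1), (0,2), (0,3), (1,2). Each pair (i,j) satisfies i < j and arr[i] > arr[j].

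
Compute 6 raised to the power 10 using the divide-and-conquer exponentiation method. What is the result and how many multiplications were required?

Computing 6^10 by squaring (build up from 6^1; each line after the first costs one multiplication):

6^1 = 6
6^2 = (6^1)^2 = 6^2 = 36
6^4 = (6^2)^2 = 36^2 = 1296
6^5 = 6 * 6^4 = 6 * 1296 = 7776
6^10 = (6^5)^2 = 7776^2 = 60466176

Result: 60466176
Multiplications needed: 4 (4 lines after 6^1)

6^10 = 60466176. Using exponentiation by squaring, this requires 4 multiplications. The key idea: if the exponent is even, square the half-power; if odd, multiply by the base once.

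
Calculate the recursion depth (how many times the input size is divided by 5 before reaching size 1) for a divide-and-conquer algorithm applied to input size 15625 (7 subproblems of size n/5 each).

For divide and conquer with division factor 5:

Problem sizes at each level:
Level 0: 15625
Level 1: 3125
Level 2: 625
Level 3: 125
Level 4: 25
Level 5: 5
Level 6: 1

The root is level 0 and the size-1 base case is level 6 (the tree spans levels 0 through 6, i.e. 7 levels counting the root), so the depth is the number of divisions: log_5(15625) = 6

The recursion tree depth is log_5(15625) = 6. At each level, the problem size is divided by 5, so it takes 6 divisions to reduce to a base case of size 1. The algorithm makes 7 recursive calls at each level.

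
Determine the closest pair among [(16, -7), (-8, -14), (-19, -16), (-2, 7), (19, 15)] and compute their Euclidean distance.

Computing all pairwise distances among 5 points:

d((16, -7), (-8, -14)) = 25.0
d((16, -7), (-19, -16)) = 36.1386
d((16, -7), (-2, 7)) = 22.8035
d((16, -7), (19, 15)) = 22.2036
d((-8, -14), (-19, -16)) = 11.1803 <-- minimum
d((-8, -14), (-2, 7)) = 21.8403
d((-8, -14), (19, 15)) = 39.6232
d((-19, -16), (-2, 7)) = 28.6007
d((-19, -16), (19, 15)) = 49.0408
d((-2, 7), (19, 15)) = 22.4722

Closest pair: (-8, -14) and (-19, -16) with distance 11.1803

The closest pair is (-8, -14) and (-19, -16) with Euclidean distance 11.1803. For 5 points, brute-force pairwise comparison is shown above. For large n, the divide-and-conquer algorithm (sort by x, recurse on halves, check the dividing strip) achieves O(n log n).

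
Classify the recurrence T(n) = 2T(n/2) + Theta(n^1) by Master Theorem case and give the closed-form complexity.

Master Theorem for T(n) = 2T(n/2) + O(n^1):

a = 2, b = 2, c = 1
log_b(a) = log_2(2) = 1.0000

Case 2: c = 1 = log_2(2) = 1.0000
T(n) = O(n^1 log n) = O(n log n)

For T(n) = 2T(n/2) + O(n^1): log_2(2) = 1.0000. This is Case 2 of the Master Theorem (c = log_b(a), equal work at all levels), giving O(n log n).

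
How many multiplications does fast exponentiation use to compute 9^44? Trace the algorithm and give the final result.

Computing 9^44 by squaring (build up from 9^1; each line after the first costs one multiplication):

9^1 = 9
9^2 = (9^1)^2 = 9^2 = 81
9^4 = (9^2)^2 = 81^2 = 6561
9^5 = 9 * 9^4 = 9 * 6561 = 59049
9^10 = (9^5)^2 = 59049^2 = 3486784401
9^11 = 9 * 9^10 = 9 * 3486784401 = 31381059609
9^22 = (9^11)^2 = 31381059609^2 = 984770902183611232881
9^44 = (9^22)^2 = 984770902183611232881^2 = 969773729787523602876821942164080815560161

Result: 969773729787523602876821942164080815560161
Multiplications needed: 7 (7 lines after 9^1)

9^44 = 969773729787523602876821942164080815560161. Using exponentiation by squaring, this requires 7 multiplications. The key idea: if the exponent is even, square the half-power; if odd, multiply by the base once.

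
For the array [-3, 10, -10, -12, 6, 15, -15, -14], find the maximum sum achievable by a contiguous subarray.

Using Kadane's algorithm on [-3, 10, -10, -12, 6, 15, -15, -14]:

Scanning through the array:
Position 1 (value 10): max_ending_here = 10, max_so_far = 10
Position 2 (value -10): max_ending_here = 0, max_so_far = 10
Position 3 (value -12): max_ending_here = -12, max_so_far = 10
Position 4 (value 6): max_ending_here = 6, max_so_far = 10
Position 5 (value 15): max_ending_here = 21, max_so_far = 21
Position 6 (value -15): max_ending_here = 6, max_so_far = 21
Position 7 (value -14): max_ending_here = -8, max_so_far = 21

Maximum subarray: [6, 15]
Maximum sum: 21

The maximum subarray is [6, 15] with sum 21. This subarray runs from index 4 to index 5.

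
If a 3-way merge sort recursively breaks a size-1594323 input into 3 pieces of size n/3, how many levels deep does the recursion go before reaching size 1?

For divide and conquer with division factor 3:

Problem sizes at each level:
Level 0: 1594323
Level 1: 531441
Level 2: 177147
Level 3: 59049
Level 4: 19683
Level 5: 6561
Level 6: 2187
Level 7: 729
Level 8: 243
Level 9: 81
Level 10: 27
Level 11: 9
Level 12: 3
Level 13: 1

The root is level 0 and the size-1 base case is level 13 (the tree spans levels 0 through 13, i.e. 14 levels counting the root), so the depth is the number of divisions: log_3(1594323) = 13

The recursion tree depth is log_3(1594323) = 13. At each level, the problem size is divided by 3, so it takes 13 divisions to reduce to a base case of size 1. The algorithm makes 3 recursive calls at each level.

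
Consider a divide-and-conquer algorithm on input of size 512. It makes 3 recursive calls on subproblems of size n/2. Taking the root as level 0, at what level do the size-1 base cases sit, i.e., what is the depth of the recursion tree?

For divide and conquer with division factor 2:

Problem sizes at each level:
Level 0: 512
Level 1: 256
Level 2: 128
Level 3: 64
Level 4: 32
Level 5: 16
Level 6: 8
Level 7: 4
Level 8: 2
Level 9: 1

The root is level 0 and the size-1 base case is level 9 (the tree spans levels 0 through 9, i.e. 10 levels counting the root), so the depth is the number of divisions: log_2(512) = 9

The recursion tree depth is log_2(512) = 9. At each level, the problem size is divided by 2, so it takes 9 divisions to reduce to a base case of size 1. The algorithm makes 3 recursive calls at each level.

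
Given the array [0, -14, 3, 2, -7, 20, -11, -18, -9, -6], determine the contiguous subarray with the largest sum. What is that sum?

Using Kadane's algorithm on [0, -14, 3, 2, -7, 20, -11, -18, -9, -6]:

Scanning through the array:
Position 1 (value -14): max_ending_here = -14, max_so_far = 0
Position 2 (value 3): max_ending_here = 3, max_so_far = 3
Position 3 (value 2): max_ending_here = 5, max_so_far = 5
Position 4 (value -7): max_ending_here = -2, max_so_far = 5
Position 5 (value 20): max_ending_here = 20, max_so_far = 20
Position 6 (value -11): max_ending_here = 9, max_so_far = 20
Position 7 (value -18): max_ending_here = -9, max_so_far = 20
Position 8 (value -9): max_ending_here = -9, max_so_far = 20
Position 9 (value -6): max_ending_here = -6, max_so_far = 20

Maximum subarray: [20]
Maximum sum: 20

The maximum subarray is [20] with sum 20. This subarray runs from index 5 to index 5.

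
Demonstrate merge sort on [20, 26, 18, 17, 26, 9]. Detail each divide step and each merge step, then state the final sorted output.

Merge sort trace:

Split: [20, 26, 18, 17, 26, 9] -> [20, 26, 18] and [17, 26, 9]
  Split: [20, 26, 18] -> [20] and [26, 18]
    Split: [26, 18] -> [26] and [18]
    Merge: [26] + [18] -> [18, 26]
  Merge: [20] + [18, 26] -> [18, 20, 26]
  Split: [17, 26, 9] -> [17] and [26, 9]
    Split: [26, 9] -> [26] and [9]
    Merge: [26] + [9] -> [9, 26]
  Merge: [17] + [9, 26] -> [9, 17, 26]
Merge: [18, 20, 26] + [9, 17, 26] -> [9, 17, 18, 20, 26, 26]

Final sorted array: [9, 17, 18, 20, 26, 26]

The merge sort proceeds by recursively splitting the array and merging sorted halves.
After all merges, the sorted array is [9, 17, 18, 20, 26, 26].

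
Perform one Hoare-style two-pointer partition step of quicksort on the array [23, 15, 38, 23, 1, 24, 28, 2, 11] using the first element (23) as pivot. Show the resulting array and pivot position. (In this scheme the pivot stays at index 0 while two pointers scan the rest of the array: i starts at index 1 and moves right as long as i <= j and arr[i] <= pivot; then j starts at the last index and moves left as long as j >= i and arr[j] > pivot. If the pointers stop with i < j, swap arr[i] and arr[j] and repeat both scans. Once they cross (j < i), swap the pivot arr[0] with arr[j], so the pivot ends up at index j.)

Hoare-style two-pointer partition with pivot = 23:

Initial array: [23, 15, 38, 23, 1, 24, 28, 2, 11]

Pointers start at i = 1, j = 8.
i stops at index 2 (arr[2]=38 > 23), j stops at index 8 (arr[8]=11 <= 23): swap arr[2] and arr[8], array becomes [23, 15, 11, 23, 1, 24, 28, 2, 38]
i stops at index 5 (arr[5]=24 > 23), j stops at index 7 (arr[7]=2 <= 23): swap arr[5] and arr[7], array becomes [23, 15, 11, 23, 1, 2, 28, 24, 38]
i ends at 6, j ends at 5: the pointers have crossed (j < i), so scanning stops.

Swap pivot arr[0] with arr[5] to place pivot at position 5: [2, 15, 11, 23, 1, 23, 28, 24, 38]
Pivot position: 5

After partitioning with pivot 23, the array becomes [2, 15, 11, 23, 1, 23, 28, 24, 38]. The pivot is placed at index 5. All elements to the left of the pivot are <= 23, and all elements to the right are > 23.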